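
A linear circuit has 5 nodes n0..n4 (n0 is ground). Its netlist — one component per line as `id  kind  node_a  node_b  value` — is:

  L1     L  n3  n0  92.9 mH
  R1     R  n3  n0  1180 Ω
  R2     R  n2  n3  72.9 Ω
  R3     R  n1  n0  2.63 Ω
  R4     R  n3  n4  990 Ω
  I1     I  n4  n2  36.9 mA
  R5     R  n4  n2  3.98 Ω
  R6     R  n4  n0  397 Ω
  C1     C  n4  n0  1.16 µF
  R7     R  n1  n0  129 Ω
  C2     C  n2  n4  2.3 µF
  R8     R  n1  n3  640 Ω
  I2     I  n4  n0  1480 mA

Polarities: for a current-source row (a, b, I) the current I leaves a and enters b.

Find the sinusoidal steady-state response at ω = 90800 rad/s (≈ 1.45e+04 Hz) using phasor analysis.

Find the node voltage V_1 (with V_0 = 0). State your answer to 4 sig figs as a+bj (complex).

Element admittances at ω=90800 rad/s:
  Y(L1) = 0.000-0.0001185j S between n3,n0
  Y(R1) = 0.0008475+0.000j S between n3,n0
  Y(R2) = 0.01372+0.000j S between n2,n3
  Y(R3) = 0.3802+0.000j S between n1,n0
  Y(R4) = 0.001010+0.000j S between n3,n4
  I1: injects 0.0369 A into n2 (from n4)
  Y(R5) = 0.2513+0.000j S between n4,n2
  Y(R6) = 0.002519+0.000j S between n4,n0
  Y(C1) = 0.000+0.1053j S between n4,n0
  Y(R7) = 0.007752+0.000j S between n1,n0
  Y(C2) = 0.000+0.2088j S between n2,n4
  Y(R8) = 0.001563+0.000j S between n1,n3
  I2: injects 1.48 A into n0 (from n4)
Assemble and solve the 4×4 MNA system:
  V(n1)=-0.002322+0.04795j  V(n2)=-0.5747+13.90j  V(n3)=-0.5788+11.96j  V(n4)=-0.6092+14.04j

-0.002322+0.04795j V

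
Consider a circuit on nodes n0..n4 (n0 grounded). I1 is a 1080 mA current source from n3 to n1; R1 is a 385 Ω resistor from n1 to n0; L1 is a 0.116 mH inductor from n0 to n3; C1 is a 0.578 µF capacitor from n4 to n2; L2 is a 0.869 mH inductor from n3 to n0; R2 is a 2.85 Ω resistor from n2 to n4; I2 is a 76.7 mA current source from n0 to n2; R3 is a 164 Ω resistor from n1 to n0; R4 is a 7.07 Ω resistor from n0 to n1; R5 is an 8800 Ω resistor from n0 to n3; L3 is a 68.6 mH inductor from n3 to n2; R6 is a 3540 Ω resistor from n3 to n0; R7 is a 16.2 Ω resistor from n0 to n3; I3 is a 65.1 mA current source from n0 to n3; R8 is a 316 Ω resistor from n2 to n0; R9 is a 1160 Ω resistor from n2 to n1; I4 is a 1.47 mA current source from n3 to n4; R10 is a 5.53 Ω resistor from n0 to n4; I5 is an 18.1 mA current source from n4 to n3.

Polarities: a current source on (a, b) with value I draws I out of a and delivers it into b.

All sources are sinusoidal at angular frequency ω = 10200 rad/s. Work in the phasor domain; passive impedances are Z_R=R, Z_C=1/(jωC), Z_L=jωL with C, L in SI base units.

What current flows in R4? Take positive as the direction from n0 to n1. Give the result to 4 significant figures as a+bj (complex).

-1.012-3.001e-06j A

Apply KCL at each of the 4 non-ground nodes and solve the resulting linear system.
Node n1: branches {I1, R1, R3, R4, R9} → V_1 = 7.156+2.122e-05j
Node n2: branches {C1, R2, I2, L3, R8, R9} → V_2 = 0.5707+0.003717j
Node n3: branches {I1, L1, L2, R5, L3, R6, R7, I3, I4, I5} → V_3 = -0.06625-1.036j
Node n4: branches {C1, R2, I4, R10, I5} → V_4 = 0.3454+0.004952j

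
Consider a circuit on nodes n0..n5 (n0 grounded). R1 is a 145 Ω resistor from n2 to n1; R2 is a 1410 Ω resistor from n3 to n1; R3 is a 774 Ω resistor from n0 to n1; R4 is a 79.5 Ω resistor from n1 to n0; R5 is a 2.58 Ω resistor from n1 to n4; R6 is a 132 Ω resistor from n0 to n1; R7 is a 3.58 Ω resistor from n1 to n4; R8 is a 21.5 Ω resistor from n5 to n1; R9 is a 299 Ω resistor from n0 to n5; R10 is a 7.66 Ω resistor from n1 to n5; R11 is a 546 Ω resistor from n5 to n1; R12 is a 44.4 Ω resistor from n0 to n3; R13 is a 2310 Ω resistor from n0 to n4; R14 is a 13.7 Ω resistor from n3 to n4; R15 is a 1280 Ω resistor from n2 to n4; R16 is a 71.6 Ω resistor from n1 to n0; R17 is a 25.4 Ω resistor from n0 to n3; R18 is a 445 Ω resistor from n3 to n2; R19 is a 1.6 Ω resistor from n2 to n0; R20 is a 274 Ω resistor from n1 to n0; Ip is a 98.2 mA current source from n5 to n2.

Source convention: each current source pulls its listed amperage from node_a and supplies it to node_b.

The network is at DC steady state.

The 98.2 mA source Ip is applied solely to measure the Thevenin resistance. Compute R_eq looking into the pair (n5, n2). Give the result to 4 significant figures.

Element admittances at DC:
  Y(R1) = 0.006897 S between n2,n1
  Y(R2) = 0.0007092 S between n3,n1
  Y(R3) = 0.001292 S between n0,n1
  Y(R4) = 0.01258 S between n1,n0
  Y(R5) = 0.3876 S between n1,n4
  Y(R6) = 0.007576 S between n0,n1
  Y(R7) = 0.2793 S between n1,n4
  Y(R8) = 0.04651 S between n5,n1
  Y(R9) = 0.003344 S between n0,n5
  Y(R10) = 0.1305 S between n1,n5
  Y(R11) = 0.001832 S between n5,n1
  Y(R12) = 0.02252 S between n0,n3
  Y(R13) = 0.0004329 S between n0,n4
  Y(R14) = 0.07299 S between n3,n4
  Y(R15) = 0.0007813 S between n2,n4
  Y(R16) = 0.01397 S between n1,n0
  Y(R17) = 0.03937 S between n0,n3
  Y(R18) = 0.002247 S between n3,n2
  Y(R19) = 0.6250 S between n2,n0
  Y(R20) = 0.003650 S between n1,n0
  Ip: injects 0.0982 A into n2 (from n5)
Assemble and solve the 5×5 MNA system:
  V(n1)=-1.147  V(n2)=0.1388  V(n3)=-0.5803  V(n4)=-1.089  V(n5)=-1.665

R_eq = 18.37 Ω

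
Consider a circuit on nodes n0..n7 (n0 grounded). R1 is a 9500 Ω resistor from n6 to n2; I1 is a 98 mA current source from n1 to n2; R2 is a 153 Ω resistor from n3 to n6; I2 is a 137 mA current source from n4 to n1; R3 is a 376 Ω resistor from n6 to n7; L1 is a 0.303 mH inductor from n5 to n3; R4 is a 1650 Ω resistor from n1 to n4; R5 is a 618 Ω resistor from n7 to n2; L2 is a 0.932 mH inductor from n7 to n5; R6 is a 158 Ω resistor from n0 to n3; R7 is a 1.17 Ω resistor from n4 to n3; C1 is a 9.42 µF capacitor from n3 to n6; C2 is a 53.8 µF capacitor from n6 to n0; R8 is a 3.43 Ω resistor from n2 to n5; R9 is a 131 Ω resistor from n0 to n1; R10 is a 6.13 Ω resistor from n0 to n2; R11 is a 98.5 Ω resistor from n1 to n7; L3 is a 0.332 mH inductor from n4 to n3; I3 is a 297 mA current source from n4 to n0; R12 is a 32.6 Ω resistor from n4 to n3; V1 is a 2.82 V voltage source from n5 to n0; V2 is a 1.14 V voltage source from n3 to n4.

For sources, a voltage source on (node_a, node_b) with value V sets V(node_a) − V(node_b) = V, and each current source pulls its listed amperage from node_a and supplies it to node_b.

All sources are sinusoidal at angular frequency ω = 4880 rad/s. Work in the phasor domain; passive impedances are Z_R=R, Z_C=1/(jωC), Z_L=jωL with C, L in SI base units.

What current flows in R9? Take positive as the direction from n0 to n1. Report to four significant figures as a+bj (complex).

-0.02855+0.0001518j A

Apply KCL at each of the 7 non-ground nodes and solve the resulting linear system.
Node n1: branches {I1, I2, R4, R9, R11} → V_1 = 3.740-0.01989j
Node n2: branches {R1, I1, R5, R8, R10} → V_2 = 2.026-1.569e-05j
Node n3: branches {R2, L1, R6, R7, C1, L3, R12, V2} → V_3 = 2.980-0.7296j
Node n4: branches {I2, R4, R7, L3, I3, R12, V2} → V_4 = 1.840-0.7296j
Node n5: branches {L1, L2, R8, V1} → V_5 = 2.820+0.000j
Node n6: branches {R1, R2, R3, C1, C2} → V_6 = 0.4342-0.1838j
Node n7: branches {R3, R5, L2, R11} → V_7 = 2.824+0.007531j
Source currents: i(V1)=-0.7232-0.1092j, i(V2)=-0.5765+0.7032j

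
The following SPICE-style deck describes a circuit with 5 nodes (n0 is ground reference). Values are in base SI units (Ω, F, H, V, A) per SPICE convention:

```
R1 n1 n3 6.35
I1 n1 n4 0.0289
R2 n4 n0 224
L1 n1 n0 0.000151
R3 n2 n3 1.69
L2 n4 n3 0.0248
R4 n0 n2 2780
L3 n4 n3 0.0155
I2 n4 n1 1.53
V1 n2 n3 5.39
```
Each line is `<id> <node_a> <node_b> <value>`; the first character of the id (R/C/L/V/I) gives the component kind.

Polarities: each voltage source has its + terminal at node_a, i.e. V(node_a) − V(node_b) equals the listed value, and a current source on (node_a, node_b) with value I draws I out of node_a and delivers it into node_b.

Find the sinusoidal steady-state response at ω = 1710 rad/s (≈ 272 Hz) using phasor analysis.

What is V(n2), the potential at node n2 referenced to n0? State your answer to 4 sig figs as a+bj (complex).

MNA unknowns: 4 node voltages V₁..V_4 plus 1 source current (V1)
R1: Y=0.1575+0.000j on G[1,3]
I1: z[1]−=0.0289, z[4]+=0.0289
R2: Y=0.004464+0.000j on G[4,0]
L1: Y=0.000-3.873j on G[1,0]
R3: Y=0.5917+0.000j on G[2,3]
L2: Y=0.000-0.02358j on G[4,3]
R4: Y=0.0003597+0.000j on G[0,2]
L3: Y=0.000-0.03773j on G[4,3]
I2: z[4]−=1.53, z[1]+=1.53
V1: row V2−V3=5.39, i_V1 at 2,3
solve → V1=-0.02648+0.01294j, V2=-3.850+0.6641j, V3=-9.240+0.6641j, V4=-10.92-23.03j
aux → i_V1=-3.188-0.0002389j

-3.850+0.6641j V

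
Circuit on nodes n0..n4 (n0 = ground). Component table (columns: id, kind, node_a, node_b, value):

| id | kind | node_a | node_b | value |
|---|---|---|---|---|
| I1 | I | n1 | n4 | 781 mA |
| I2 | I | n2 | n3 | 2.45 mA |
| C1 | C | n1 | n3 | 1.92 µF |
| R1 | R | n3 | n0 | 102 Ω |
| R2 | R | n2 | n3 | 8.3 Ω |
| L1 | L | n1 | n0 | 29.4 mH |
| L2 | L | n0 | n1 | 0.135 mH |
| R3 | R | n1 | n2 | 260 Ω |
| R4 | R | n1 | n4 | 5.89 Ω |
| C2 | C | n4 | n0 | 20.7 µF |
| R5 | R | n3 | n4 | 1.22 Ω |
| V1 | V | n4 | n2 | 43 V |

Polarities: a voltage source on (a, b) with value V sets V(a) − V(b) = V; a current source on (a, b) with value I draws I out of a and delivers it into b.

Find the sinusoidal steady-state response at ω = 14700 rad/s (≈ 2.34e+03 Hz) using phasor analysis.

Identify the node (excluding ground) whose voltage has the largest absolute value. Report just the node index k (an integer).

2

MNA unknowns: 4 node voltages V₁..V_4 plus 1 source current (V1)
I1: z[1]−=0.781, z[4]+=0.781
I2: z[2]−=0.00245, z[3]+=0.00245
C1: Y=0.000+0.02822j on G[1,3]
R1: Y=0.009804+0.000j on G[3,0]
R2: Y=0.1205+0.000j on G[2,3]
L1: Y=0.000-0.002314j on G[1,0]
L2: Y=0.000-0.5039j on G[0,1]
R3: Y=0.003846+0.000j on G[1,2]
R4: Y=0.1698+0.000j on G[1,4]
C2: Y=0.000+0.3043j on G[4,0]
R5: Y=0.8197+0.000j on G[3,4]
V1: row V4−V2=43, i_V1 at 4,2
solve → V1=0.6927-1.624j, V2=-41.76-2.840j, V3=-4.256-2.663j, V4=1.238-2.840j
aux → i_V1=-4.680-0.02592j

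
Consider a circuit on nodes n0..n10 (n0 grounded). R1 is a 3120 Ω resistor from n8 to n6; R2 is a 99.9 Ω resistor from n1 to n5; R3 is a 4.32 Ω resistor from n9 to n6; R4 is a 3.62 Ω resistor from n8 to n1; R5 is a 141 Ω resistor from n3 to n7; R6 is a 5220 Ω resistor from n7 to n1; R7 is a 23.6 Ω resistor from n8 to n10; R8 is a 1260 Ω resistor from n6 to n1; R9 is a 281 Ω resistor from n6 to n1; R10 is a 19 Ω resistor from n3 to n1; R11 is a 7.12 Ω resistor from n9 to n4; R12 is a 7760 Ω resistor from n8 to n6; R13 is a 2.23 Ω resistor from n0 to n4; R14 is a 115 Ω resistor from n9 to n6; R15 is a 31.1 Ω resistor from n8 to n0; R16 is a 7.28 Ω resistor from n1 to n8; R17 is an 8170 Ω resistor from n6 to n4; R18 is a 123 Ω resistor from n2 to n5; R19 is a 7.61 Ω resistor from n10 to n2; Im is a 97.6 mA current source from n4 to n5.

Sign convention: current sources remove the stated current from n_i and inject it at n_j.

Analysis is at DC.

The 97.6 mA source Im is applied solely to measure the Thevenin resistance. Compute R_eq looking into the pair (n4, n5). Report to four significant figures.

R_eq = 90.13 Ω

Apply KCL at each of the 10 non-ground nodes and solve the resulting linear system.
Node n1: branches {R2, R4, R6, R8, R9, R10, R16} → V_1 = 2.736
Node n2: branches {R18, R19} → V_2 = 3.834
Node n3: branches {R5, R10} → V_3 = 2.736
Node n4: branches {R11, R13, R17, Im} → V_4 = -0.1881
Node n5: branches {R2, R18, Im} → V_5 = 8.608
Node n6: branches {R1, R3, R8, R9, R12, R14, R17} → V_6 = -0.03853
Node n7: branches {R5, R6} → V_7 = 2.736
Node n8: branches {R1, R4, R7, R12, R15, R16} → V_8 = 2.623
Node n9: branches {R3, R11, R14} → V_9 = -0.09370
Node n10: branches {R7, R19} → V_10 = 3.539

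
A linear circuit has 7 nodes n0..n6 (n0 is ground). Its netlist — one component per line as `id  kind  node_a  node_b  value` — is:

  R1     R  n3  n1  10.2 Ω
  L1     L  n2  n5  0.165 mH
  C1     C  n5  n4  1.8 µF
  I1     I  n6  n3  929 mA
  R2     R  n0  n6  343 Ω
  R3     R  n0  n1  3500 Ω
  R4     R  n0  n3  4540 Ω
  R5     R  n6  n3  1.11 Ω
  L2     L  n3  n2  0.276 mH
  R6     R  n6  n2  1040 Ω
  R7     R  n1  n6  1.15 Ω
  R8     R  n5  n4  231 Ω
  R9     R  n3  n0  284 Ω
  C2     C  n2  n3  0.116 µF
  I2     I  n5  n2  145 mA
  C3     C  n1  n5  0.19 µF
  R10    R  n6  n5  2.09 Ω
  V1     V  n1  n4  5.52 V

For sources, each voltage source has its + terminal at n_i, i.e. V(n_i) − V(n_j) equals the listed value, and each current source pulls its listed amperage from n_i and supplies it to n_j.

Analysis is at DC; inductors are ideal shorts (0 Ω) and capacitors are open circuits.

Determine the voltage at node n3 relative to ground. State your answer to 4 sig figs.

MNA unknowns: 6 node voltages V₁..V_6 plus 3 source currents (L1, L2, V1)
R1: Y=0.09804 on G[3,1]
L1: row V2−V5=0, i_L1 at 2,5
C1: Y=0.000 on G[5,4]
I1: z[6]−=0.929, z[3]+=0.929
R2: Y=0.002915 on G[0,6]
R3: Y=0.0002857 on G[0,1]
R4: Y=0.0002203 on G[0,3]
R5: Y=0.9009 on G[6,3]
L2: row V3−V2=0, i_L2 at 3,2
R6: Y=0.0009615 on G[6,2]
R7: Y=0.8696 on G[1,6]
R8: Y=0.004329 on G[5,4]
R9: Y=0.003521 on G[3,0]
C2: Y=0.000 on G[2,3]
I2: z[5]−=0.145, z[2]+=0.145
C3: Y=0.000 on G[1,5]
R10: Y=0.4785 on G[6,5]
V1: row V1−V4=5.52, i_V1 at 1,4
solve → V1=-0.2461, V2=0.2803, V3=0.2803, V4=-5.766, V5=0.2803, V6=-0.3356
aux → i_L1=0.4659, i_L2=0.3215, i_V1=-0.02617

0.2803 V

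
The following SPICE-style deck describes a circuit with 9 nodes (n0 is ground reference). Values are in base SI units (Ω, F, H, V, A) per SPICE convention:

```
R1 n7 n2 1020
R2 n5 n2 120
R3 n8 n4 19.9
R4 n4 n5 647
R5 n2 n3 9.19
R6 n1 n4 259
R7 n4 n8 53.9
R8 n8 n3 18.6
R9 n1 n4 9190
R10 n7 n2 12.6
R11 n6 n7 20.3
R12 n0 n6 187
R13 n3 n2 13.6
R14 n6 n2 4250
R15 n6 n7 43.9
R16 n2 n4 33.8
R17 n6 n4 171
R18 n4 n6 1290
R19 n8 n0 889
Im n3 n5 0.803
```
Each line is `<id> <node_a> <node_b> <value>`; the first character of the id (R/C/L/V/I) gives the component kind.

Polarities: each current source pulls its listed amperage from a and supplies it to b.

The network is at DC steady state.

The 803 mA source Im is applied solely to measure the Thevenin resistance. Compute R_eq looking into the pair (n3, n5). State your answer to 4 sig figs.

R_eq = 105.9 Ω

MNA unknowns: 8 node voltages V₁..V_8
R1: Y=0.0009804 on G[7,2]
R2: Y=0.008333 on G[5,2]
R3: Y=0.05025 on G[8,4]
R4: Y=0.001546 on G[4,5]
R5: Y=0.1088 on G[2,3]
R6: Y=0.003861 on G[1,4]
R7: Y=0.01855 on G[4,8]
R8: Y=0.05376 on G[8,3]
R9: Y=0.0001088 on G[1,4]
R10: Y=0.07937 on G[7,2]
R11: Y=0.04926 on G[6,7]
R12: Y=0.005348 on G[0,6]
R13: Y=0.07353 on G[3,2]
R14: Y=0.0002353 on G[6,2]
R15: Y=0.02278 on G[6,7]
R16: Y=0.02959 on G[2,4]
R17: Y=0.005848 on G[6,4]
R18: Y=0.0007752 on G[4,6]
R19: Y=0.001125 on G[8,0]
Im: z[3]−=0.803, z[5]+=0.803
solve → V1=0.4631, V2=0.2665, V3=-3.481, V4=0.4631, V5=81.58, V6=0.2641, V7=0.2654, V8=-1.255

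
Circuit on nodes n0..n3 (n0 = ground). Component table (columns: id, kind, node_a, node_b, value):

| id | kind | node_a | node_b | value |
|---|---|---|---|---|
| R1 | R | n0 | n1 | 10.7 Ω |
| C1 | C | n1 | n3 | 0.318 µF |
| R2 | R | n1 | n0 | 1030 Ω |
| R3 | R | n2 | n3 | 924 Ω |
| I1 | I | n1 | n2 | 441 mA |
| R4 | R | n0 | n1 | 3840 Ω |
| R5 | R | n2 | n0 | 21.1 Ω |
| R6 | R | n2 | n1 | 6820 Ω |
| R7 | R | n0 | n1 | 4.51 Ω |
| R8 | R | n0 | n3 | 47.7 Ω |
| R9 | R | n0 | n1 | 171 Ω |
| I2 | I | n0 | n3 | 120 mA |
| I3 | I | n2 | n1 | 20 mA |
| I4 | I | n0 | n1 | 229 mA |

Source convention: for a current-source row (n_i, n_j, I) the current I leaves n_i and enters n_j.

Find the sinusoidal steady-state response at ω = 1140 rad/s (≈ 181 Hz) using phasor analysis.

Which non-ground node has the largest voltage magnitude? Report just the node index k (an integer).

2

MNA unknowns: 3 node voltages V₁..V_3
R1: Y=0.09346+0.000j on G[0,1]
C1: Y=0.000+0.0003625j on G[1,3]
R2: Y=0.0009709+0.000j on G[1,0]
R3: Y=0.001082+0.000j on G[2,3]
I1: z[1]−=0.441, z[2]+=0.441
R4: Y=0.0002604+0.000j on G[0,1]
R5: Y=0.04739+0.000j on G[2,0]
R6: Y=0.0001466+0.000j on G[2,1]
R7: Y=0.2217+0.000j on G[0,1]
R8: Y=0.02096+0.000j on G[0,3]
R9: Y=0.005848+0.000j on G[0,1]
I2: z[0]−=0.12, z[3]+=0.12
I3: z[2]−=0.02, z[1]+=0.02
I4: z[0]−=0.229, z[1]+=0.229
solve → V1=-0.5914+0.007267j, V2=8.788-0.002346j, V3=5.873-0.1064j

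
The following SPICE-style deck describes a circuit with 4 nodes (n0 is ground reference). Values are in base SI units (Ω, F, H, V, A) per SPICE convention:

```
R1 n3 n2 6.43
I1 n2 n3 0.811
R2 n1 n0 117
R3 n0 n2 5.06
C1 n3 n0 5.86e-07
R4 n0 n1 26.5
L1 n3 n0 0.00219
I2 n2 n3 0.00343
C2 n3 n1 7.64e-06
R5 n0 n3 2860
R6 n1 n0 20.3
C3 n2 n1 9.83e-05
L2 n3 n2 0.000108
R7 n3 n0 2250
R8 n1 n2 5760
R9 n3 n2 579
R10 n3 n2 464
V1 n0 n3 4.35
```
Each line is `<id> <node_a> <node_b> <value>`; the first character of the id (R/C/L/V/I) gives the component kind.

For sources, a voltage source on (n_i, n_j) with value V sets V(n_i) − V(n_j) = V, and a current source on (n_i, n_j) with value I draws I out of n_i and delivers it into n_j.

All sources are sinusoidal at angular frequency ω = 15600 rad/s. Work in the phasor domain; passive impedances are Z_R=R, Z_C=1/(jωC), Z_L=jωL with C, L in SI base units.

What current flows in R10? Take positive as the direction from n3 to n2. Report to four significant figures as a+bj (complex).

MNA unknowns: 3 node voltages V₁..V_3 plus 1 source current (V1)
R1: Y=0.1555+0.000j on G[3,2]
I1: z[2]−=0.811, z[3]+=0.811
R2: Y=0.008547+0.000j on G[1,0]
R3: Y=0.1976+0.000j on G[0,2]
C1: Y=0.000+0.009142j on G[3,0]
R4: Y=0.03774+0.000j on G[0,1]
L1: Y=0.000-0.02927j on G[3,0]
I2: z[2]−=0.00343, z[3]+=0.00343
C2: Y=0.000+0.1192j on G[3,1]
R5: Y=0.0003497+0.000j on G[0,3]
R6: Y=0.04926+0.000j on G[1,0]
C3: Y=0.000+1.533j on G[2,1]
L2: Y=0.000-0.5935j on G[3,2]
R7: Y=0.0004444+0.000j on G[3,0]
R8: Y=0.0001736+0.000j on G[1,2]
R9: Y=0.001727+0.000j on G[3,2]
R10: Y=0.002155+0.000j on G[3,2]
V1: row V0−V3=4.35, i_V1 at 0,3
solve → V1=-3.972+0.2442j, V2=-3.928+0.5106j, V3=-4.350+0.000j
aux → i_V1=-1.159+0.2118j

-0.0009102-0.001101j A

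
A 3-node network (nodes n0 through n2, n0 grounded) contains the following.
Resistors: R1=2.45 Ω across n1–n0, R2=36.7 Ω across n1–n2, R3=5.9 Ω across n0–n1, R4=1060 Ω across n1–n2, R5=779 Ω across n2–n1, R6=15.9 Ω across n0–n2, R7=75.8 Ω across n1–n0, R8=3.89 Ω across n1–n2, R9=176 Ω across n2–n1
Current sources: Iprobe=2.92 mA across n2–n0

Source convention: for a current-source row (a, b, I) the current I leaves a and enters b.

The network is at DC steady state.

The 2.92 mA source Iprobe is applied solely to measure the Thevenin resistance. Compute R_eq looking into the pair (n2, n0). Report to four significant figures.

Apply KCL at each of the 2 non-ground nodes and solve the resulting linear system.
Node n1: branches {R1, R2, R3, R4, R5, R7, R8, R9} → V_1 = -0.003739
Node n2: branches {R2, R4, R5, R6, R8, R9, Iprobe} → V_2 = -0.01130

R_eq = 3.870 Ω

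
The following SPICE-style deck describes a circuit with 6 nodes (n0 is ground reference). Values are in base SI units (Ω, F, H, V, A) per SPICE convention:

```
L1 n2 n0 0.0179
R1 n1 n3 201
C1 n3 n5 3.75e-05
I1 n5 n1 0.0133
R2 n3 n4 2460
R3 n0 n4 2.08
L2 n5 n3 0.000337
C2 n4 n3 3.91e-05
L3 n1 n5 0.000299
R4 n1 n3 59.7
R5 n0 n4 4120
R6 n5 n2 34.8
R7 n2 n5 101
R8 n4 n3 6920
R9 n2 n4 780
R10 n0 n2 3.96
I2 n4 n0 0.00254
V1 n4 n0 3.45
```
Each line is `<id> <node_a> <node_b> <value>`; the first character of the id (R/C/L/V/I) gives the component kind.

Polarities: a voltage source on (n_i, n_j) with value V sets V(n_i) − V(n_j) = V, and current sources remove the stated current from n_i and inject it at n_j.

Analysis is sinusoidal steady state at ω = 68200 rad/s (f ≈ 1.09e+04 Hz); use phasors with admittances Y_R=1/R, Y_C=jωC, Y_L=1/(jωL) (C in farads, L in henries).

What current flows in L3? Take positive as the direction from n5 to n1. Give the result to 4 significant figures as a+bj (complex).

Apply KCL at each of the 5 non-ground nodes and solve the resulting linear system.
Node n1: branches {R1, I1, L3, R4} → V_1 = 3.564+0.3102j
Node n2: branches {L1, R6, R7, R9, R10} → V_2 = 0.4703+0.01318j
Node n3: branches {R1, C1, R2, L2, C2, R4, R8} → V_3 = 3.449+0.04311j
Node n4: branches {R2, R3, C2, R5, R8, R9, I2, V1} → V_4 = 3.450+0.000j
Node n5: branches {C1, I1, L2, L3, R6, R7} → V_5 = 3.445+0.08982j
Source currents: i(V1)=-1.781-0.002944j

-0.01081+0.005802j A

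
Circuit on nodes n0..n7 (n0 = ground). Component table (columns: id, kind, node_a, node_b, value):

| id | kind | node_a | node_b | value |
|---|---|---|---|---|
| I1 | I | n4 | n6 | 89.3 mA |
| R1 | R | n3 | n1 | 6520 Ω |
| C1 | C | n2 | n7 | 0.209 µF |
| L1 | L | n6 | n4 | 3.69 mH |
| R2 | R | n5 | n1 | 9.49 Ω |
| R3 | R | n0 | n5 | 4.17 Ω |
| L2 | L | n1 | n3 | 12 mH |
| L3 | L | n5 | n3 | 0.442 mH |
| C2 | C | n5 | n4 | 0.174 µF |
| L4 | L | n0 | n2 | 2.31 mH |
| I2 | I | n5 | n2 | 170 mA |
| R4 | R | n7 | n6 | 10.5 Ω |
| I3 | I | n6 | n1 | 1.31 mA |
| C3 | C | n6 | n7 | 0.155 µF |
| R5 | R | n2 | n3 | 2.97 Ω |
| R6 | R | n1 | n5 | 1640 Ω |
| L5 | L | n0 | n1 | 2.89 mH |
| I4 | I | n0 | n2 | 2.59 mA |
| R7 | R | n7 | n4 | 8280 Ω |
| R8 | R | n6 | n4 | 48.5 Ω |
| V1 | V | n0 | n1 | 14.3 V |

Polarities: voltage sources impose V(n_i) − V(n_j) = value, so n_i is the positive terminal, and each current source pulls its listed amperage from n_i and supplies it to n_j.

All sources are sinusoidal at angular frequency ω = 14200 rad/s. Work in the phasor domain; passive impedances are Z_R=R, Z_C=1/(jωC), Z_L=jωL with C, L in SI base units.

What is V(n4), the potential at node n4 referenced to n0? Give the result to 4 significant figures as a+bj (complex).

-5.350-0.7171j V

Element admittances at ω=14200 rad/s:
  I1: injects 0.0893 A into n6 (from n4)
  Y(R1) = 0.0001534+0.000j S between n3,n1
  Y(C1) = 0.000+0.002968j S between n2,n7
  Y(L1) = 0.000-0.01908j S between n6,n4
  Y(R2) = 0.1054+0.000j S between n5,n1
  Y(R3) = 0.2398+0.000j S between n0,n5
  Y(L2) = 0.000-0.005869j S between n1,n3
  Y(L3) = 0.000-0.1593j S between n5,n3
  Y(C2) = 0.000+0.002471j S between n5,n4
  Y(L4) = 0.000-0.03049j S between n0,n2
  I2: injects 0.17 A into n2 (from n5)
  Y(R4) = 0.09524+0.000j S between n7,n6
  I3: injects 0.00131 A into n1 (from n6)
  Y(C3) = 0.000+0.002201j S between n6,n7
  Y(R5) = 0.3367+0.000j S between n2,n3
  Y(R6) = 0.0006098+0.000j S between n1,n5
  Y(L5) = 0.000-0.02437j S between n0,n1
  I4: injects 0.00259 A into n2 (from n0)
  Y(R7) = 0.0001208+0.000j S between n7,n4
  Y(R8) = 0.02062+0.000j S between n6,n4
  V1: constraint V(n0)−V(n1) = 14.3
Assemble and solve the 8×8 MNA system:
  V(n1)=-14.30+0.000j  V(n2)=-3.663+0.4633j  V(n3)=-4.125+0.7882j  V(n4)=-5.350-0.7171j  V(n5)=-4.438-0.1506j  V(n6)=-2.928+1.403j  V(n7)=-2.903+1.376j
  i(V1)=-1.053+0.4240j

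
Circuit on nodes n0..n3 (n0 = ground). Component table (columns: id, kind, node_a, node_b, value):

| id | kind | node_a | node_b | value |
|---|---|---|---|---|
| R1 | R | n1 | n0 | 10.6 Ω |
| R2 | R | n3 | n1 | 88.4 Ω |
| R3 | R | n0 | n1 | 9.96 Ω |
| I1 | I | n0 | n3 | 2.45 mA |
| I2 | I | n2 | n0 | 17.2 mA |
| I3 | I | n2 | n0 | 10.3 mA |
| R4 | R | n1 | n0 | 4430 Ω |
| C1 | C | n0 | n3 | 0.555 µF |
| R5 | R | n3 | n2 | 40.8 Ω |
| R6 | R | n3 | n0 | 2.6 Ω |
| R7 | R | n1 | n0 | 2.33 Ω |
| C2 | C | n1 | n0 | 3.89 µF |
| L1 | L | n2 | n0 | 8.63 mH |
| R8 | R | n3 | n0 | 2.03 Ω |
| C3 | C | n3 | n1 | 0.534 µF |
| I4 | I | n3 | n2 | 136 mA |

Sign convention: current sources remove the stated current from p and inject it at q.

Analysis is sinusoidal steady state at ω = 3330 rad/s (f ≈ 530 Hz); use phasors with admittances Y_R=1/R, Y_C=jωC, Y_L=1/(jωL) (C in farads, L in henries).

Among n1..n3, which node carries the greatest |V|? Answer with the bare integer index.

Element admittances at ω=3330 rad/s:
  Y(R1) = 0.09434+0.000j S between n1,n0
  Y(R2) = 0.01131+0.000j S between n3,n1
  Y(R3) = 0.1004+0.000j S between n0,n1
  I1: injects 0.00245 A into n3 (from n0)
  I2: injects 0.0172 A into n0 (from n2)
  I3: injects 0.0103 A into n0 (from n2)
  Y(R4) = 0.0002257+0.000j S between n1,n0
  Y(C1) = 0.000+0.001848j S between n0,n3
  Y(R5) = 0.02451+0.000j S between n3,n2
  Y(R6) = 0.3846+0.000j S between n3,n0
  Y(R7) = 0.4292+0.000j S between n1,n0
  Y(C2) = 0.000+0.01295j S between n1,n0
  Y(L1) = 0.000-0.03480j S between n2,n0
  Y(R8) = 0.4926+0.000j S between n3,n0
  Y(C3) = 0.000+0.001778j S between n3,n1
  I4: injects 0.136 A into n2 (from n3)
Assemble and solve the 3×3 MNA system:
  V(n1)=-0.002067+0.0007328j  V(n2)=1.406+2.051j  V(n3)=-0.1083+0.05551j

2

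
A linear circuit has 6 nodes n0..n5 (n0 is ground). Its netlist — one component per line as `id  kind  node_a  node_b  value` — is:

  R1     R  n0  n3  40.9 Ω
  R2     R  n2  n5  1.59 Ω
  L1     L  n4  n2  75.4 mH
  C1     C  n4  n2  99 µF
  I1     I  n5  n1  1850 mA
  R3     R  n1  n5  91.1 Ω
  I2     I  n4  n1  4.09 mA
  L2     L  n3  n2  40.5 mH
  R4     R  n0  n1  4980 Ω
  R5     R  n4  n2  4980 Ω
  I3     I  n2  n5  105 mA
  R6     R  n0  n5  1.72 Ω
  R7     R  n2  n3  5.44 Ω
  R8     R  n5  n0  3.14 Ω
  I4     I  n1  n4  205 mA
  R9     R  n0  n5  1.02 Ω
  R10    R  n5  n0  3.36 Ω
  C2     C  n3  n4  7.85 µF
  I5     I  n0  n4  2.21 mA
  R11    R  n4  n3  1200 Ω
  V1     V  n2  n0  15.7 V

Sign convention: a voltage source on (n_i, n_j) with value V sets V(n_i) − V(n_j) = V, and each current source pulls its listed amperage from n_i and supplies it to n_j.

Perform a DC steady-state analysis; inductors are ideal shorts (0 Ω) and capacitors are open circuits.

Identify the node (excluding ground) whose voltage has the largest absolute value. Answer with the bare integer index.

1

MNA unknowns: 5 node voltages V₁..V_5 plus 3 source currents (L1, L2, V1)
R1: Y=0.02445 on G[0,3]
R2: Y=0.6289 on G[2,5]
L1: row V4−V2=0, i_L1 at 4,2
C1: Y=0.000 on G[4,2]
I1: z[5]−=1.85, z[1]+=1.85
R3: Y=0.01098 on G[1,5]
I2: z[4]−=0.00409, z[1]+=0.00409
L2: row V3−V2=0, i_L2 at 3,2
R4: Y=0.0002008 on G[0,1]
R5: Y=0.0002008 on G[4,2]
I3: z[2]−=0.105, z[5]+=0.105
R6: Y=0.5814 on G[0,5]
R7: Y=0.1838 on G[2,3]
R8: Y=0.3185 on G[5,0]
I4: z[1]−=0.205, z[4]+=0.205
R9: Y=0.9804 on G[0,5]
R10: Y=0.2976 on G[5,0]
C2: Y=0.000 on G[3,4]
I5: z[0]−=0.00221, z[4]+=0.00221
R11: Y=0.0008333 on G[4,3]
V1: row V2−V0=15.7, i_V1 at 2,0
solve → V1=150.9, V2=15.70, V3=15.70, V4=15.70, V5=3.473
aux → i_L1=0.2031, i_L2=-0.3839, i_V1=-7.976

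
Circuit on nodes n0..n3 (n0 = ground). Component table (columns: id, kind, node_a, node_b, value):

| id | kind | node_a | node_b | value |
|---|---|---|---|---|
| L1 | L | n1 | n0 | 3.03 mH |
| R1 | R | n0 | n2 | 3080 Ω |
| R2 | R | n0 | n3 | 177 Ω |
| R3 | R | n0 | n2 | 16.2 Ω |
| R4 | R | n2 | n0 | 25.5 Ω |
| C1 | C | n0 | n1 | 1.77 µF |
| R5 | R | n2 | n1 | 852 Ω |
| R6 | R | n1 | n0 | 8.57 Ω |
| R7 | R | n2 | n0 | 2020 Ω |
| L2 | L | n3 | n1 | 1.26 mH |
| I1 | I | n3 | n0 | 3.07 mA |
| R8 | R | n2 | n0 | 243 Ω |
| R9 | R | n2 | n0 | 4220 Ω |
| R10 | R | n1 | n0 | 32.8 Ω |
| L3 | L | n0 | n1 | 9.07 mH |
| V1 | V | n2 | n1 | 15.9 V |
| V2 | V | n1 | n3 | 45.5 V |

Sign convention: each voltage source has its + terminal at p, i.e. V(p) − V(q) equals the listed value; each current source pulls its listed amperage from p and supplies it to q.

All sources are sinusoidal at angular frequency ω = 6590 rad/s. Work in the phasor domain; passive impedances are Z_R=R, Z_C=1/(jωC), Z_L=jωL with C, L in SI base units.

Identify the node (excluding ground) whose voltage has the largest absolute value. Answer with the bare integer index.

3

MNA unknowns: 3 node voltages V₁..V_3 plus 2 source currents (V1, V2)
L1: Y=0.000-0.05008j on G[1,0]
R1: Y=0.0003247+0.000j on G[0,2]
R2: Y=0.005650+0.000j on G[0,3]
R3: Y=0.06173+0.000j on G[0,2]
R4: Y=0.03922+0.000j on G[2,0]
C1: Y=0.000+0.01166j on G[0,1]
R5: Y=0.001174+0.000j on G[2,1]
R6: Y=0.1167+0.000j on G[1,0]
R7: Y=0.0004950+0.000j on G[2,0]
L2: Y=0.000-0.1204j on G[3,1]
I1: z[3]−=0.00307, z[0]+=0.00307
R8: Y=0.004115+0.000j on G[2,0]
R9: Y=0.0002370+0.000j on G[2,0]
R10: Y=0.03049+0.000j on G[1,0]
L3: Y=0.000-0.01673j on G[0,1]
V1: row V2−V1=15.9, i_V1 at 2,1
V2: row V1−V3=45.5, i_V2 at 1,3
solve → V1=-5.295-1.128j, V2=10.61-1.128j, V3=-50.79-1.128j
aux → i_V1=-1.144+0.1197j, i_V2=-0.2839+5.473j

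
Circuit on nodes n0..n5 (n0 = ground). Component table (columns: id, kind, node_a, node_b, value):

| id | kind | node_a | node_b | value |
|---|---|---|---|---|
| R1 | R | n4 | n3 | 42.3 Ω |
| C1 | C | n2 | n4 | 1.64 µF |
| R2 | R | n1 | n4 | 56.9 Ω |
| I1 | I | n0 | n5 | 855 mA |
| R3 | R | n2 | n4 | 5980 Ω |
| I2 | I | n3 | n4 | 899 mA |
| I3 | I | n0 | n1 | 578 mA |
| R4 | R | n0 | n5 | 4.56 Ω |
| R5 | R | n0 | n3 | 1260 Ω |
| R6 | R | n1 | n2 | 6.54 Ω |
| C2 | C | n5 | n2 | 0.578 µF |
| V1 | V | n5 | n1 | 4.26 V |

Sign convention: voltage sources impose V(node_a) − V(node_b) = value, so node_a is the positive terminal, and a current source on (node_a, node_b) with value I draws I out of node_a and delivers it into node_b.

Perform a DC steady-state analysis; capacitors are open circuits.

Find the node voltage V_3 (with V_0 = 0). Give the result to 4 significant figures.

-33.05 V

MNA unknowns: 5 node voltages V₁..V_5 plus 1 source current (V1)
R1: Y=0.02364 on G[4,3]
C1: Y=0.000 on G[2,4]
R2: Y=0.01757 on G[1,4]
I1: z[0]−=0.855, z[5]+=0.855
R3: Y=0.0001672 on G[2,4]
I2: z[3]−=0.899, z[4]+=0.899
I3: z[0]−=0.578, z[1]+=0.578
R4: Y=0.2193 on G[0,5]
R5: Y=0.0007937 on G[0,3]
R6: Y=0.1529 on G[1,2]
C2: Y=0.000 on G[5,2]
V1: row V5−V1=4.26, i_V1 at 5,1
solve → V1=2.394, V2=2.396, V3=-33.05, V4=3.872, V5=6.654
aux → i_V1=-0.6042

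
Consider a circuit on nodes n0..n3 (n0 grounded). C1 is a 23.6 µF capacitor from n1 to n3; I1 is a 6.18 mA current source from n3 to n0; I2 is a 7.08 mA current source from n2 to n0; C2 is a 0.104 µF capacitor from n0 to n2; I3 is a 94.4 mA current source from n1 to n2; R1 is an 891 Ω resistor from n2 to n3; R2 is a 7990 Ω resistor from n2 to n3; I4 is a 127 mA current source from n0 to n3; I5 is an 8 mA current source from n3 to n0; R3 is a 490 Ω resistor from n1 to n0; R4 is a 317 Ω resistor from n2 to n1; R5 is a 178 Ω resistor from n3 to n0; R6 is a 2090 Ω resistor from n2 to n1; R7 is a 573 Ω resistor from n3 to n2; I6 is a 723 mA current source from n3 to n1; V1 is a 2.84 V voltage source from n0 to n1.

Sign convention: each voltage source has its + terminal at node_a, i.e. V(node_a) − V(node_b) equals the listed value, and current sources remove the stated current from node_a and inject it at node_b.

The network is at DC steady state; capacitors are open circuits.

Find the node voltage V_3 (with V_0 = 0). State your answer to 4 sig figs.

Apply KCL at each of the 3 non-ground nodes and solve the resulting linear system.
Node n1: branches {C1, I3, R3, R4, R6, I6, V1} → V_1 = -2.840
Node n2: branches {I2, C2, I3, R1, R2, R4, R6, R7} → V_2 = -24.18
Node n3: branches {C1, I1, R1, R2, I4, I5, R5, R7, I6} → V_3 = -79.27
Source currents: i(V1)=-0.5569

-79.27 V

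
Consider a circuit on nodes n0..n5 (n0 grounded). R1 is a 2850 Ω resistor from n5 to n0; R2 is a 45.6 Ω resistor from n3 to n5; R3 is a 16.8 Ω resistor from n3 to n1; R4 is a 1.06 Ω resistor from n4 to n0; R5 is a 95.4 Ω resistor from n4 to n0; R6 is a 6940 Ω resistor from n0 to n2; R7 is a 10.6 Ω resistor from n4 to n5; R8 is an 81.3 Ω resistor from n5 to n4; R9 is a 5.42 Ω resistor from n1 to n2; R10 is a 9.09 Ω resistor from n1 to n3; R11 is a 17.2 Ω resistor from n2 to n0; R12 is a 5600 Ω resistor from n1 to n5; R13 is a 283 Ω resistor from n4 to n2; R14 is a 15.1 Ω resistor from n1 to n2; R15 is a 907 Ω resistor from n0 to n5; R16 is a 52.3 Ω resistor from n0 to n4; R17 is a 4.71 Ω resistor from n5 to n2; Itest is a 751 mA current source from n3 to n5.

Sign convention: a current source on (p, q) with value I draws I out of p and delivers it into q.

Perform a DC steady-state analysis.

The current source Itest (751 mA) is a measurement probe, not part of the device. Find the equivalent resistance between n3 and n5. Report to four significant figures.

Apply KCL at each of the 5 non-ground nodes and solve the resulting linear system.
Node n1: branches {R3, R9, R10, R12, R14} → V_1 = -3.701
Node n2: branches {R6, R9, R11, R13, R14, R17} → V_2 = -1.408
Node n3: branches {R2, R3, R10, Itest} → V_3 = -7.098
Node n4: branches {R4, R5, R7, R8, R13, R16} → V_4 = 0.08299
Node n5: branches {R1, R2, R7, R8, R12, R15, R17, Itest} → V_5 = 0.8896

R_eq = 10.64 Ω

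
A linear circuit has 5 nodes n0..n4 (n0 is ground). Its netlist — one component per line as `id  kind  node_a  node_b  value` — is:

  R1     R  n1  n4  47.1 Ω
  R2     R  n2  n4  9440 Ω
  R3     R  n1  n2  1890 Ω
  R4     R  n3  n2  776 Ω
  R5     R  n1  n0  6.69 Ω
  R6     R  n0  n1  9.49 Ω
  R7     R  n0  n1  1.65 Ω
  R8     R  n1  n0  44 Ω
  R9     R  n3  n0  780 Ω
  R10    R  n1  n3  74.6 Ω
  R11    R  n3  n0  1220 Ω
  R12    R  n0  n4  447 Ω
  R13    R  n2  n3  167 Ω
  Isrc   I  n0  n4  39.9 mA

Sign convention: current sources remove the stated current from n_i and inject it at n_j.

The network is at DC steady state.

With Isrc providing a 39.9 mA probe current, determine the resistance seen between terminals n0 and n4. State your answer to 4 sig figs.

MNA unknowns: 4 node voltages V₁..V_4
R1: Y=0.02123 on G[1,4]
R2: Y=0.0001059 on G[2,4]
R3: Y=0.0005291 on G[1,2]
R4: Y=0.001289 on G[3,2]
R5: Y=0.1495 on G[1,0]
R6: Y=0.1054 on G[0,1]
R7: Y=0.6061 on G[0,1]
R8: Y=0.02273 on G[1,0]
R9: Y=0.001282 on G[3,0]
R10: Y=0.01340 on G[1,3]
R11: Y=0.0008197 on G[3,0]
R12: Y=0.002237 on G[0,4]
R13: Y=0.005988 on G[2,3]
Isrc: z[0]−=0.0399, z[4]+=0.0399
solve → V1=0.04067, V2=0.06780, V3=0.04558, V4=1.729

R_eq = 43.34 Ω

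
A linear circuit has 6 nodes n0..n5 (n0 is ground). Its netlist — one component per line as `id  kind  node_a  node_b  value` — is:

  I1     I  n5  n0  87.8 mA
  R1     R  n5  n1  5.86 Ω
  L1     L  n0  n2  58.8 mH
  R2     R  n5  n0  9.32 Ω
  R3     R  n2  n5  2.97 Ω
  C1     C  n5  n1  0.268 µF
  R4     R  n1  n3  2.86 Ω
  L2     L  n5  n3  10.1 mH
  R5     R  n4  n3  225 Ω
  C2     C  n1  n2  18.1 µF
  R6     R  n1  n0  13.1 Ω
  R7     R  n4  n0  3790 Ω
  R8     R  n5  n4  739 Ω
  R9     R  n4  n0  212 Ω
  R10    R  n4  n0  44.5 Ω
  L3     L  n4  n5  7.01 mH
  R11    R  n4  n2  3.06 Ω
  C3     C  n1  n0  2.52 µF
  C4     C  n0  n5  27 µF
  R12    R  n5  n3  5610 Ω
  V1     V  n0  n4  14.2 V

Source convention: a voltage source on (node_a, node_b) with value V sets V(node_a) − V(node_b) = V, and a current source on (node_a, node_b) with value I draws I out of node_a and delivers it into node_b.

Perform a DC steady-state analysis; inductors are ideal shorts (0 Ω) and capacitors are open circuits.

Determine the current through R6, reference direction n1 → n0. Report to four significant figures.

Element admittances at DC:
  I1: injects 0.0878 A into n0 (from n5)
  Y(R1) = 0.1706 S between n5,n1
  L1: short n0↔n2 (DC inductor)
  Y(R2) = 0.1073 S between n5,n0
  Y(R3) = 0.3367 S between n2,n5
  Y(C1) = 0.000 S between n5,n1
  Y(R4) = 0.3497 S between n1,n3
  L2: short n5↔n3 (DC inductor)
  Y(R5) = 0.004444 S between n4,n3
  Y(C2) = 0.000 S between n1,n2
  Y(R6) = 0.07634 S between n1,n0
  Y(R7) = 0.0002639 S between n4,n0
  Y(R8) = 0.001353 S between n5,n4
  Y(R9) = 0.004717 S between n4,n0
  Y(R10) = 0.02247 S between n4,n0
  L3: short n4↔n5 (DC inductor)
  Y(R11) = 0.3268 S between n4,n2
  Y(C3) = 0.000 S between n1,n0
  Y(C4) = 0.000 S between n0,n5
  Y(R12) = 0.0001783 S between n5,n3
  V1: constraint V(n0)−V(n4) = 14.2
Assemble and solve the 9×9 MNA system:
  V(n1)=-12.38  V(n2)=0.000  V(n3)=-14.20  V(n4)=-14.20  V(n5)=-14.20
  i(L1)=9.422  i(L2)=-0.6352  i(L3)=-7.162  i(V1)=-12.19

-0.9453 A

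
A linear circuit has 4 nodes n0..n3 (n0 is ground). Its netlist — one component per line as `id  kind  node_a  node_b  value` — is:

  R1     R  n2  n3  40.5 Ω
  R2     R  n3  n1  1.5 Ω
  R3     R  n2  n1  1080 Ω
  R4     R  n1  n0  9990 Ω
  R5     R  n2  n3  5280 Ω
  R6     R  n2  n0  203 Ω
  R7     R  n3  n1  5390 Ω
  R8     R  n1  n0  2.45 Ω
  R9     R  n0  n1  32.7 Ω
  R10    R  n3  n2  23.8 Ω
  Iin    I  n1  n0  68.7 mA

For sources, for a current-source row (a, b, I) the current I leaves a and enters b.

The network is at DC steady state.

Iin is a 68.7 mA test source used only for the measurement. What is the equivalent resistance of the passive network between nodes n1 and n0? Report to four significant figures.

MNA unknowns: 3 node voltages V₁..V_3
R1: Y=0.02469 on G[2,3]
R2: Y=0.6667 on G[3,1]
R3: Y=0.0009259 on G[2,1]
R4: Y=0.0001001 on G[1,0]
R5: Y=0.0001894 on G[2,3]
R6: Y=0.004926 on G[2,0]
R7: Y=0.0001855 on G[3,1]
R8: Y=0.4082 on G[1,0]
R9: Y=0.03058 on G[0,1]
R10: Y=0.04202 on G[3,2]
Iin: z[1]−=0.0687, z[0]+=0.0687
solve → V1=-0.1549, V2=-0.1435, V3=-0.1539

R_eq = 2.255 Ω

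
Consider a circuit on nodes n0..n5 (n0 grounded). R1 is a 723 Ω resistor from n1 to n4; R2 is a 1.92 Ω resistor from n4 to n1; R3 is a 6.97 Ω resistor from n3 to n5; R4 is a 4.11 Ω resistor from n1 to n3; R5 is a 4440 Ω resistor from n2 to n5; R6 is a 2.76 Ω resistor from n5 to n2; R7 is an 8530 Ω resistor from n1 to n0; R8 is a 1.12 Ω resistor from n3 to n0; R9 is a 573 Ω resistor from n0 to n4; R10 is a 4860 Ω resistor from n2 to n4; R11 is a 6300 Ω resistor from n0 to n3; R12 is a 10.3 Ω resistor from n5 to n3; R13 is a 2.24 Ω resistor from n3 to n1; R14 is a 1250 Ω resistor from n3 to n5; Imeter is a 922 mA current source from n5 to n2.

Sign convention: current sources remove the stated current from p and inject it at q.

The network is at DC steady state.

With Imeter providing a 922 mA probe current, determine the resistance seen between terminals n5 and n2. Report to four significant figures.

R_eq = 2.757 Ω

Element admittances at DC:
  Y(R1) = 0.001383 S between n1,n4
  Y(R2) = 0.5208 S between n4,n1
  Y(R3) = 0.1435 S between n3,n5
  Y(R4) = 0.2433 S between n1,n3
  Y(R5) = 0.0002252 S between n2,n5
  Y(R6) = 0.3623 S between n5,n2
  Y(R7) = 0.0001172 S between n1,n0
  Y(R8) = 0.8929 S between n3,n0
  Y(R9) = 0.001745 S between n0,n4
  Y(R10) = 0.0002058 S between n2,n4
  Y(R11) = 0.0001587 S between n0,n3
  Y(R12) = 0.09709 S between n5,n3
  Y(R13) = 0.4464 S between n3,n1
  Y(R14) = 0.0008000 S between n3,n5
  Imeter: injects 0.922 A into n2 (from n5)
Assemble and solve the 5×5 MNA system:
  V(n1)=0.0007490  V(n2)=2.540  V(n3)=-3.505e-06  V(n4)=0.001743  V(n5)=-0.002167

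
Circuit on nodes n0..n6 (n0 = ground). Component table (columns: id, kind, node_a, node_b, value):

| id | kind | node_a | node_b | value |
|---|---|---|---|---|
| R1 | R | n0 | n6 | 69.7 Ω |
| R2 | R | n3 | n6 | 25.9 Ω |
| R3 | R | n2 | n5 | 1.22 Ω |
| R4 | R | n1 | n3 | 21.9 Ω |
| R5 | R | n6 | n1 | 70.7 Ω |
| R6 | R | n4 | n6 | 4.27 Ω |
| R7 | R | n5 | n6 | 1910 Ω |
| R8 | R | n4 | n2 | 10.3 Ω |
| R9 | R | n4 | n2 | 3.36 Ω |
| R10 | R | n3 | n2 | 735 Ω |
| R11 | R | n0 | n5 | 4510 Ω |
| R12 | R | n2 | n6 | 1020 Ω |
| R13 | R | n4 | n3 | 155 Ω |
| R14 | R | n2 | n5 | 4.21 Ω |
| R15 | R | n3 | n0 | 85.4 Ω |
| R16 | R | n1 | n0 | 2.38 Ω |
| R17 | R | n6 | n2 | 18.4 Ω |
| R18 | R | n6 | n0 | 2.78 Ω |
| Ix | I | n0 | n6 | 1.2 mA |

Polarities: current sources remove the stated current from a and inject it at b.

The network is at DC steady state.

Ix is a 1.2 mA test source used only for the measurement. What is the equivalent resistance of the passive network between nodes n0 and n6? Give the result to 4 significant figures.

Apply KCL at each of the 6 non-ground nodes and solve the resulting linear system.
Node n1: branches {R4, R5, R16} → V_1 = 0.0002189
Node n2: branches {R3, R8, R9, R10, R12, R14, R17} → V_2 = 0.002874
Node n3: branches {R2, R4, R10, R13, R15} → V_3 = 0.001398
Node n4: branches {R6, R8, R9, R13} → V_4 = 0.002875
Node n5: branches {R3, R7, R11, R14} → V_5 = 0.002874
Node n6: branches {R1, R2, R5, R6, R7, R12, R17, R18, Ix} → V_6 = 0.002917

R_eq = 2.431 Ω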